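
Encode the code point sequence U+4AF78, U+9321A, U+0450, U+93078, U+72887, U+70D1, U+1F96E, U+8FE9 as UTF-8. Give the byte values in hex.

F1 8A BD B8 F2 93 88 9A D1 90 F2 93 81 B8 F1 B2 A2 87 E7 83 91 F0 9F A5 AE E8 BF A9

U+4AF78: 4-byte form → F1 8A BD B8.
U+9321A: 4-byte form → F2 93 88 9A.
U+0450: 2-byte form → D1 90.
U+93078: 4-byte form → F2 93 81 B8.
U+72887: 4-byte form → F1 B2 A2 87.
U+70D1: 3-byte form → E7 83 91.
U+1F96E: 4-byte form → F0 9F A5 AE.
U+8FE9: 3-byte form → E8 BF A9.
Concatenated (28 bytes): F1 8A BD B8 F2 93 88 9A D1 90 F2 93 81 B8 F1 B2 A2 87 E7 83 91 F0 9F A5 AE E8 BF A9.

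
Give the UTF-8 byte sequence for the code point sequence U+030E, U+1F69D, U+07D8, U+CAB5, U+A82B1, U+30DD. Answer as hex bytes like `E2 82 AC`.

U+030E: 2-byte form → CC 8E.
U+1F69D: 4-byte form → F0 9F 9A 9D.
U+07D8: 2-byte form → DF 98.
U+CAB5: 3-byte form → EC AA B5.
U+A82B1: 4-byte form → F2 A8 8A B1.
U+30DD: 3-byte form → E3 83 9D.
Concatenated (18 bytes): CC 8E F0 9F 9A 9D DF 98 EC AA B5 F2 A8 8A B1 E3 83 9D.

CC 8E F0 9F 9A 9D DF 98 EC AA B5 F2 A8 8A B1 E3 83 9D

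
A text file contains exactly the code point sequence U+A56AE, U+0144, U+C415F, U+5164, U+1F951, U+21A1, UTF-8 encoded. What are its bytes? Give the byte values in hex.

U+A56AE: 4-byte form → F2 A5 9A AE.
U+0144: 2-byte form → C5 84.
U+C415F: 4-byte form → F3 84 85 9F.
U+5164: 3-byte form → E5 85 A4.
U+1F951: 4-byte form → F0 9F A5 91.
U+21A1: 3-byte form → E2 86 A1.
Concatenated (20 bytes): F2 A5 9A AE C5 84 F3 84 85 9F E5 85 A4 F0 9F A5 91 E2 86 A1.

F2 A5 9A AE C5 84 F3 84 85 9F E5 85 A4 F0 9F A5 91 E2 86 A1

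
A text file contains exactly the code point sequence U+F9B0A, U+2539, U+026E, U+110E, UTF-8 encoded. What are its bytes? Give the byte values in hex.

U+F9B0A: 4-byte form → F3 B9 AC 8A.
U+2539: 3-byte form → E2 94 B9.
U+026E: 2-byte form → C9 AE.
U+110E: 3-byte form → E1 84 8E.
Concatenated (12 bytes): F3 B9 AC 8A E2 94 B9 C9 AE E1 84 8E.

F3 B9 AC 8A E2 94 B9 C9 AE E1 84 8E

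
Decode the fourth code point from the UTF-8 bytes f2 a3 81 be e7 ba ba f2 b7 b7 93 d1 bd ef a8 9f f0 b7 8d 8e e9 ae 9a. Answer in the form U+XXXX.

Offset 0: leading byte 0xF2 = 11110010 → 4-byte char #1 = F2 A3 81 BE.
Offset 4: leading byte 0xE7 = 11100111 → 3-byte char #2 = E7 BA BA.
Offset 7: leading byte 0xF2 = 11110010 → 4-byte char #3 = F2 B7 B7 93.
Offset 11: leading byte 0xD1 = 11010001 → 2-byte char #4 = D1 BD.
Leading byte 0xD1 = 11010001 matches 110xxxxx → 2-byte sequence.
Byte 1: 0xD1 = 11010001, payload 10001 (5 bits).
Byte 2: 0xBD = 10111101 (10xxxxxx ✓), payload 111101.
Concatenate: 10001111101 = 0x47D (11 bits → U+047D).

U+047D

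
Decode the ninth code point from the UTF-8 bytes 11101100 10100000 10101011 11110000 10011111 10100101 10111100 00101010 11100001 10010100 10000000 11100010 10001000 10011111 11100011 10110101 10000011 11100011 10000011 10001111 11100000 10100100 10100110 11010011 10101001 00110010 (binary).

U+04E9

Offset 0: leading byte 0xEC = 11101100 → 3-byte char #1 = EC A0 AB.
Offset 3: leading byte 0xF0 = 11110000 → 4-byte char #2 = F0 9F A5 BC.
Offset 7: leading byte 0x2A = 00101010 → 1-byte char #3 = 2A.
Offset 8: leading byte 0xE1 = 11100001 → 3-byte char #4 = E1 94 80.
Offset 11: leading byte 0xE2 = 11100010 → 3-byte char #5 = E2 88 9F.
Offset 14: leading byte 0xE3 = 11100011 → 3-byte char #6 = E3 B5 83.
Offset 17: leading byte 0xE3 = 11100011 → 3-byte char #7 = E3 83 8F.
Offset 20: leading byte 0xE0 = 11100000 → 3-byte char #8 = E0 A4 A6.
Offset 23: leading byte 0xD3 = 11010011 → 2-byte char #9 = D3 A9.
Leading byte 0xD3 = 11010011 matches 110xxxxx → 2-byte sequence.
Byte 1: 0xD3 = 11010011, payload 10011 (5 bits).
Byte 2: 0xA9 = 10101001 (10xxxxxx ✓), payload 101001.
Concatenate: 10011101001 = 0x4E9 (11 bits → U+04E9).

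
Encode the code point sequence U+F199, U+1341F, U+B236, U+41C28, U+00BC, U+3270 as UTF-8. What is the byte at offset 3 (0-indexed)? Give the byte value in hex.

0xF0

U+F199 → 3-byte form EF 86 99 at offsets 0–2.
U+1341F → 4-byte form F0 93 90 9F at offsets 3–6.
Offset 3 falls in char 2's range; it's byte 1 of F0 93 90 9F = 0xF0.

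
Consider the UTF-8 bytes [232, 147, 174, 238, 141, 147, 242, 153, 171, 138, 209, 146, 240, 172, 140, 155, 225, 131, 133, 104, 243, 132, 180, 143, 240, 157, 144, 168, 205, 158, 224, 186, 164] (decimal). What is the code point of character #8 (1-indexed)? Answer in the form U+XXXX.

U+C4D0F

Offset 0: leading byte 0xE8 = 11101000 → 3-byte char #1 = E8 93 AE.
Offset 3: leading byte 0xEE = 11101110 → 3-byte char #2 = EE 8D 93.
Offset 6: leading byte 0xF2 = 11110010 → 4-byte char #3 = F2 99 AB 8A.
Offset 10: leading byte 0xD1 = 11010001 → 2-byte char #4 = D1 92.
Offset 12: leading byte 0xF0 = 11110000 → 4-byte char #5 = F0 AC 8C 9B.
Offset 16: leading byte 0xE1 = 11100001 → 3-byte char #6 = E1 83 85.
Offset 19: leading byte 0x68 = 01101000 → 1-byte char #7 = 68.
Offset 20: leading byte 0xF3 = 11110011 → 4-byte char #8 = F3 84 B4 8F.
Leading byte 0xF3 = 11110011 matches 11110xxx → 4-byte sequence.
Byte 1: 0xF3 = 11110011, payload 011 (3 bits).
Byte 2: 0x84 = 10000100 (10xxxxxx ✓), payload 000100.
Byte 3: 0xB4 = 10110100 (10xxxxxx ✓), payload 110100.
Byte 4: 0x8F = 10001111 (10xxxxxx ✓), payload 001111.
Concatenate: 011000100110100001111 = 0xC4D0F (21 bits → U+C4D0F).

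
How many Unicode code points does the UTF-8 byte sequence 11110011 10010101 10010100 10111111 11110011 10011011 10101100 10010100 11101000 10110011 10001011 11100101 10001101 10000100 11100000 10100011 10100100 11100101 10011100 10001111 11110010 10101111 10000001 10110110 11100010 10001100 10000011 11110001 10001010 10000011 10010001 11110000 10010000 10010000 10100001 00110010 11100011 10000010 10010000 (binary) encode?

12

Byte at offset 0: 0xF3 = 11110011 → 4-byte char (#1). Advance 4.
Byte at offset 4: 0xF3 = 11110011 → 4-byte char (#2). Advance 4.
Byte at offset 8: 0xE8 = 11101000 → 3-byte char (#3). Advance 3.
Byte at offset 11: 0xE5 = 11100101 → 3-byte char (#4). Advance 3.
Byte at offset 14: 0xE0 = 11100000 → 3-byte char (#5). Advance 3.
Byte at offset 17: 0xE5 = 11100101 → 3-byte char (#6). Advance 3.
Byte at offset 20: 0xF2 = 11110010 → 4-byte char (#7). Advance 4.
Byte at offset 24: 0xE2 = 11100010 → 3-byte char (#8). Advance 3.
Byte at offset 27: 0xF1 = 11110001 → 4-byte char (#9). Advance 4.
Byte at offset 31: 0xF0 = 11110000 → 4-byte char (#10). Advance 4.
Byte at offset 35: 0x32 = 00110010 → 1-byte char (#11). Advance 1.
Byte at offset 36: 0xE3 = 11100011 → 3-byte char (#12). Advance 3.
Reached end at offset 39 after 12 code points.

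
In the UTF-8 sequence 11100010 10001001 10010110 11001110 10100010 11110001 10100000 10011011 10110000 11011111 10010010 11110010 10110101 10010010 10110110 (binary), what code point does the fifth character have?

U+B54B6

Offset 0: leading byte 0xE2 = 11100010 → 3-byte char #1 = E2 89 96.
Offset 3: leading byte 0xCE = 11001110 → 2-byte char #2 = CE A2.
Offset 5: leading byte 0xF1 = 11110001 → 4-byte char #3 = F1 A0 9B B0.
Offset 9: leading byte 0xDF = 11011111 → 2-byte char #4 = DF 92.
Offset 11: leading byte 0xF2 = 11110010 → 4-byte char #5 = F2 B5 92 B6.
Leading byte 0xF2 = 11110010 matches 11110xxx → 4-byte sequence.
Byte 1: 0xF2 = 11110010, payload 010 (3 bits).
Byte 2: 0xB5 = 10110101 (10xxxxxx ✓), payload 110101.
Byte 3: 0x92 = 10010010 (10xxxxxx ✓), payload 010010.
Byte 4: 0xB6 = 10110110 (10xxxxxx ✓), payload 110110.
Concatenate: 010110101010010110110 = 0xB54B6 (21 bits → U+B54B6).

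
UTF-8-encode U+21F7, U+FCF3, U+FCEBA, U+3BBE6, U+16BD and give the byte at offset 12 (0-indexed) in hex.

U+21F7 → 3-byte form E2 87 B7 at offsets 0–2.
U+FCF3 → 3-byte form EF B3 B3 at offsets 3–5.
U+FCEBA → 4-byte form F3 BC BA BA at offsets 6–9.
U+3BBE6 → 4-byte form F0 BB AF A6 at offsets 10–13.
Offset 12 falls in char 4's range; it's byte 3 of F0 BB AF A6 = 0xAF.

0xAF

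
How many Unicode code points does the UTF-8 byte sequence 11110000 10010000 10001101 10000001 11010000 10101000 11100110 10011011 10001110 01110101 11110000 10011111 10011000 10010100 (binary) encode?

5

Byte at offset 0: 0xF0 = 11110000 → 4-byte char (#1). Advance 4.
Byte at offset 4: 0xD0 = 11010000 → 2-byte char (#2). Advance 2.
Byte at offset 6: 0xE6 = 11100110 → 3-byte char (#3). Advance 3.
Byte at offset 9: 0x75 = 01110101 → 1-byte char (#4). Advance 1.
Byte at offset 10: 0xF0 = 11110000 → 4-byte char (#5). Advance 4.
Reached end at offset 14 after 5 code points.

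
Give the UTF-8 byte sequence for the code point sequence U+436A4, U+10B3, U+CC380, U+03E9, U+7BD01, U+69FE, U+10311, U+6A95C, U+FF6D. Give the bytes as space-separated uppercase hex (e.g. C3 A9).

U+436A4: 4-byte form → F1 83 9A A4.
U+10B3: 3-byte form → E1 82 B3.
U+CC380: 4-byte form → F3 8C 8E 80.
U+03E9: 2-byte form → CF A9.
U+7BD01: 4-byte form → F1 BB B4 81.
U+69FE: 3-byte form → E6 A7 BE.
U+10311: 4-byte form → F0 90 8C 91.
U+6A95C: 4-byte form → F1 AA A5 9C.
U+FF6D: 3-byte form → EF BD AD.
Concatenated (31 bytes): F1 83 9A A4 E1 82 B3 F3 8C 8E 80 CF A9 F1 BB B4 81 E6 A7 BE F0 90 8C 91 F1 AA A5 9C EF BD AD.

F1 83 9A A4 E1 82 B3 F3 8C 8E 80 CF A9 F1 BB B4 81 E6 A7 BE F0 90 8C 91 F1 AA A5 9C EF BD AD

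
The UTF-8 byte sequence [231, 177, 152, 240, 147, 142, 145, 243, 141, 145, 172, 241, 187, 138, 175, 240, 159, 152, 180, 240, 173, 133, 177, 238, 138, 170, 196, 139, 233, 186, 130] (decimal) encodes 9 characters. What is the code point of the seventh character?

U+E2AA

Offset 0: leading byte 0xE7 = 11100111 → 3-byte char #1 = E7 B1 98.
Offset 3: leading byte 0xF0 = 11110000 → 4-byte char #2 = F0 93 8E 91.
Offset 7: leading byte 0xF3 = 11110011 → 4-byte char #3 = F3 8D 91 AC.
Offset 11: leading byte 0xF1 = 11110001 → 4-byte char #4 = F1 BB 8A AF.
Offset 15: leading byte 0xF0 = 11110000 → 4-byte char #5 = F0 9F 98 B4.
Offset 19: leading byte 0xF0 = 11110000 → 4-byte char #6 = F0 AD 85 B1.
Offset 23: leading byte 0xEE = 11101110 → 3-byte char #7 = EE 8A AA.
Leading byte 0xEE = 11101110 matches 1110xxxx → 3-byte sequence.
Byte 1: 0xEE = 11101110, payload 1110 (4 bits).
Byte 2: 0x8A = 10001010 (10xxxxxx ✓), payload 001010.
Byte 3: 0xAA = 10101010 (10xxxxxx ✓), payload 101010.
Concatenate: 1110001010101010 = 0xE2AA (16 bits → U+E2AA).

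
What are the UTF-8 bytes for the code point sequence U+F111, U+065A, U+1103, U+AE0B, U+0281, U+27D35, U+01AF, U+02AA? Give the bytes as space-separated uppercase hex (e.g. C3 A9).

U+F111: 3-byte form → EF 84 91.
U+065A: 2-byte form → D9 9A.
U+1103: 3-byte form → E1 84 83.
U+AE0B: 3-byte form → EA B8 8B.
U+0281: 2-byte form → CA 81.
U+27D35: 4-byte form → F0 A7 B4 B5.
U+01AF: 2-byte form → C6 AF.
U+02AA: 2-byte form → CA AA.
Concatenated (21 bytes): EF 84 91 D9 9A E1 84 83 EA B8 8B CA 81 F0 A7 B4 B5 C6 AF CA AA.

EF 84 91 D9 9A E1 84 83 EA B8 8B CA 81 F0 A7 B4 B5 C6 AF CA AA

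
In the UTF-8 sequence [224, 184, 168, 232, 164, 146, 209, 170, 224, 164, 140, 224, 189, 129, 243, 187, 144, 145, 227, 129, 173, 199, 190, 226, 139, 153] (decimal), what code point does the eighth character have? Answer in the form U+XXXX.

U+01FE

Offset 0: leading byte 0xE0 = 11100000 → 3-byte char #1 = E0 B8 A8.
Offset 3: leading byte 0xE8 = 11101000 → 3-byte char #2 = E8 A4 92.
Offset 6: leading byte 0xD1 = 11010001 → 2-byte char #3 = D1 AA.
Offset 8: leading byte 0xE0 = 11100000 → 3-byte char #4 = E0 A4 8C.
Offset 11: leading byte 0xE0 = 11100000 → 3-byte char #5 = E0 BD 81.
Offset 14: leading byte 0xF3 = 11110011 → 4-byte char #6 = F3 BB 90 91.
Offset 18: leading byte 0xE3 = 11100011 → 3-byte char #7 = E3 81 AD.
Offset 21: leading byte 0xC7 = 11000111 → 2-byte char #8 = C7 BE.
Leading byte 0xC7 = 11000111 matches 110xxxxx → 2-byte sequence.
Byte 1: 0xC7 = 11000111, payload 00111 (5 bits).
Byte 2: 0xBE = 10111110 (10xxxxxx ✓), payload 111110.
Concatenate: 00111111110 = 0x1FE (11 bits → U+01FE).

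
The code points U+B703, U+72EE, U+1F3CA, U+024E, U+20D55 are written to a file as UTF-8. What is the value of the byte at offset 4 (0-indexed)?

U+B703 → 3-byte form EB 9C 83 at offsets 0–2.
U+72EE → 3-byte form E7 8B AE at offsets 3–5.
Offset 4 falls in char 2's range; it's byte 2 of E7 8B AE = 0x8B.

0x8B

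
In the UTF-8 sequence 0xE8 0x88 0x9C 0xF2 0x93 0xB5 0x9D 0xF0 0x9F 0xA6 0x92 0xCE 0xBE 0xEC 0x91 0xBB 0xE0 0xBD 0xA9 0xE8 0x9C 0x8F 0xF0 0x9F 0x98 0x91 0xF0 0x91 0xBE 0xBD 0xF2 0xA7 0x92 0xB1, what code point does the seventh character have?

U+870F

Offset 0: leading byte 0xE8 = 11101000 → 3-byte char #1 = E8 88 9C.
Offset 3: leading byte 0xF2 = 11110010 → 4-byte char #2 = F2 93 B5 9D.
Offset 7: leading byte 0xF0 = 11110000 → 4-byte char #3 = F0 9F A6 92.
Offset 11: leading byte 0xCE = 11001110 → 2-byte char #4 = CE BE.
Offset 13: leading byte 0xEC = 11101100 → 3-byte char #5 = EC 91 BB.
Offset 16: leading byte 0xE0 = 11100000 → 3-byte char #6 = E0 BD A9.
Offset 19: leading byte 0xE8 = 11101000 → 3-byte char #7 = E8 9C 8F.
Leading byte 0xE8 = 11101000 matches 1110xxxx → 3-byte sequence.
Byte 1: 0xE8 = 11101000, payload 1000 (4 bits).
Byte 2: 0x9C = 10011100 (10xxxxxx ✓), payload 011100.
Byte 3: 0x8F = 10001111 (10xxxxxx ✓), payload 001111.
Concatenate: 1000011100001111 = 0x870F (16 bits → U+870F).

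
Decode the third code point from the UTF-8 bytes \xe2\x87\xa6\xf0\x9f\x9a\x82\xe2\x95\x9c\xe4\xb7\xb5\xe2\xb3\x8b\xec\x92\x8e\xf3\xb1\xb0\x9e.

Offset 0: leading byte 0xE2 = 11100010 → 3-byte char #1 = E2 87 A6.
Offset 3: leading byte 0xF0 = 11110000 → 4-byte char #2 = F0 9F 9A 82.
Offset 7: leading byte 0xE2 = 11100010 → 3-byte char #3 = E2 95 9C.
Leading byte 0xE2 = 11100010 matches 1110xxxx → 3-byte sequence.
Byte 1: 0xE2 = 11100010, payload 0010 (4 bits).
Byte 2: 0x95 = 10010101 (10xxxxxx ✓), payload 010101.
Byte 3: 0x9C = 10011100 (10xxxxxx ✓), payload 011100.
Concatenate: 0010010101011100 = 0x255C (16 bits → U+255C).

U+255C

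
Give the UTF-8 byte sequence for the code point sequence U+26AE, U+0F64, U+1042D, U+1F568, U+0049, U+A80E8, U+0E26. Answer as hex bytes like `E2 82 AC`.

E2 9A AE E0 BD A4 F0 90 90 AD F0 9F 95 A8 49 F2 A8 83 A8 E0 B8 A6

U+26AE: 3-byte form → E2 9A AE.
U+0F64: 3-byte form → E0 BD A4.
U+1042D: 4-byte form → F0 90 90 AD.
U+1F568: 4-byte form → F0 9F 95 A8.
U+0049: 1-byte form → 49.
U+A80E8: 4-byte form → F2 A8 83 A8.
U+0E26: 3-byte form → E0 B8 A6.
Concatenated (22 bytes): E2 9A AE E0 BD A4 F0 90 90 AD F0 9F 95 A8 49 F2 A8 83 A8 E0 B8 A6.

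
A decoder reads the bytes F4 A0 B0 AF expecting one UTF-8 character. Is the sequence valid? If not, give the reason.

invalid (encodes a value above U+10FFFF)

Leading byte 0xF4 = 11110100 → 4-byte form.
Payload = 0x120C2F, which exceeds U+10FFFF, the maximum Unicode code point. (Leading bytes F5–FF, or F4 followed by ≥ 0x90, are invalid.)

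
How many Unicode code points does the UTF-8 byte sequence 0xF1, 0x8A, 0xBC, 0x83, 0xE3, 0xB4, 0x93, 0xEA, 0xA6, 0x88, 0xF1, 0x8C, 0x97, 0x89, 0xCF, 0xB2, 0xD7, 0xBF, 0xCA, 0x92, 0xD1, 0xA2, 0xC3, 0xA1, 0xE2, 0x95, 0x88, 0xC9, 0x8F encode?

11

Byte at offset 0: 0xF1 = 11110001 → 4-byte char (#1). Advance 4.
Byte at offset 4: 0xE3 = 11100011 → 3-byte char (#2). Advance 3.
Byte at offset 7: 0xEA = 11101010 → 3-byte char (#3). Advance 3.
Byte at offset 10: 0xF1 = 11110001 → 4-byte char (#4). Advance 4.
Byte at offset 14: 0xCF = 11001111 → 2-byte char (#5). Advance 2.
Byte at offset 16: 0xD7 = 11010111 → 2-byte char (#6). Advance 2.
Byte at offset 18: 0xCA = 11001010 → 2-byte char (#7). Advance 2.
Byte at offset 20: 0xD1 = 11010001 → 2-byte char (#8). Advance 2.
Byte at offset 22: 0xC3 = 11000011 → 2-byte char (#9). Advance 2.
Byte at offset 24: 0xE2 = 11100010 → 3-byte char (#10). Advance 3.
Byte at offset 27: 0xC9 = 11001001 → 2-byte char (#11). Advance 2.
Reached end at offset 29 after 11 code points.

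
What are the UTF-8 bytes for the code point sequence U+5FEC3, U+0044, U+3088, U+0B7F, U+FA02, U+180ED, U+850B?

F1 9F BB 83 44 E3 82 88 E0 AD BF EF A8 82 F0 98 83 AD E8 94 8B

U+5FEC3: 4-byte form → F1 9F BB 83.
U+0044: 1-byte form → 44.
U+3088: 3-byte form → E3 82 88.
U+0B7F: 3-byte form → E0 AD BF.
U+FA02: 3-byte form → EF A8 82.
U+180ED: 4-byte form → F0 98 83 AD.
U+850B: 3-byte form → E8 94 8B.
Concatenated (21 bytes): F1 9F BB 83 44 E3 82 88 E0 AD BF EF A8 82 F0 98 83 AD E8 94 8B.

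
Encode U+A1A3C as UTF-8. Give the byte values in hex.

F2 A1 A8 BC

U+A1A3C = 0xA1A3C = 662076 decimal. In range U+10000–U+10FFFF → 4-byte form: 11110xxx 10xxxxxx 10xxxxxx 10xxxxxx.
Binary (21 bits): 010100001101000111100.
Split 3+6+6+6: 010 | 100001 | 101000 | 111100.
Byte 1: 11110010 = 0xF2.
Byte 2: 10100001 = 0xA1.
Byte 3: 10101000 = 0xA8.
Byte 4: 10111100 = 0xBC.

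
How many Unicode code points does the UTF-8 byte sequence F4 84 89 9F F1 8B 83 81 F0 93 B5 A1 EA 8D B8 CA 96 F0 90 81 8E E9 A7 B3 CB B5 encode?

8

Byte at offset 0: 0xF4 = 11110100 → 4-byte char (#1). Advance 4.
Byte at offset 4: 0xF1 = 11110001 → 4-byte char (#2). Advance 4.
Byte at offset 8: 0xF0 = 11110000 → 4-byte char (#3). Advance 4.
Byte at offset 12: 0xEA = 11101010 → 3-byte char (#4). Advance 3.
Byte at offset 15: 0xCA = 11001010 → 2-byte char (#5). Advance 2.
Byte at offset 17: 0xF0 = 11110000 → 4-byte char (#6). Advance 4.
Byte at offset 21: 0xE9 = 11101001 → 3-byte char (#7). Advance 3.
Byte at offset 24: 0xCB = 11001011 → 2-byte char (#8). Advance 2.
Reached end at offset 26 after 8 code points.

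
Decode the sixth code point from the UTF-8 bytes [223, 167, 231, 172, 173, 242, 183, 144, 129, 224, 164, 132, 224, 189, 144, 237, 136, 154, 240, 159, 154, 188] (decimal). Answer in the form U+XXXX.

Offset 0: leading byte 0xDF = 11011111 → 2-byte char #1 = DF A7.
Offset 2: leading byte 0xE7 = 11100111 → 3-byte char #2 = E7 AC AD.
Offset 5: leading byte 0xF2 = 11110010 → 4-byte char #3 = F2 B7 90 81.
Offset 9: leading byte 0xE0 = 11100000 → 3-byte char #4 = E0 A4 84.
Offset 12: leading byte 0xE0 = 11100000 → 3-byte char #5 = E0 BD 90.
Offset 15: leading byte 0xED = 11101101 → 3-byte char #6 = ED 88 9A.
Leading byte 0xED = 11101101 matches 1110xxxx → 3-byte sequence.
Byte 1: 0xED = 11101101, payload 1101 (4 bits).
Byte 2: 0x88 = 10001000 (10xxxxxx ✓), payload 001000.
Byte 3: 0x9A = 10011010 (10xxxxxx ✓), payload 011010.
Concatenate: 1101001000011010 = 0xD21A (16 bits → U+D21A).

U+D21A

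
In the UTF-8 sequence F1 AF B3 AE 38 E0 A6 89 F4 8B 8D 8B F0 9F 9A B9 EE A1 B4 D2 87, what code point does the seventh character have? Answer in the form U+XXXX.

U+0487

Offset 0: leading byte 0xF1 = 11110001 → 4-byte char #1 = F1 AF B3 AE.
Offset 4: leading byte 0x38 = 00111000 → 1-byte char #2 = 38.
Offset 5: leading byte 0xE0 = 11100000 → 3-byte char #3 = E0 A6 89.
Offset 8: leading byte 0xF4 = 11110100 → 4-byte char #4 = F4 8B 8D 8B.
Offset 12: leading byte 0xF0 = 11110000 → 4-byte char #5 = F0 9F 9A B9.
Offset 16: leading byte 0xEE = 11101110 → 3-byte char #6 = EE A1 B4.
Offset 19: leading byte 0xD2 = 11010010 → 2-byte char #7 = D2 87.
Leading byte 0xD2 = 11010010 matches 110xxxxx → 2-byte sequence.
Byte 1: 0xD2 = 11010010, payload 10010 (5 bits).
Byte 2: 0x87 = 10000111 (10xxxxxx ✓), payload 000111.
Concatenate: 10010000111 = 0x487 (11 bits → U+0487).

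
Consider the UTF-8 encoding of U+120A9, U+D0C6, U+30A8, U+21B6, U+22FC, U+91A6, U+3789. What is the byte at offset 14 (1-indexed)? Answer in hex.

1-indexed offset 14 is 0-indexed offset 13.
U+120A9 → 4-byte form F0 92 82 A9 at offsets 0–3.
U+D0C6 → 3-byte form ED 83 86 at offsets 4–6.
U+30A8 → 3-byte form E3 82 A8 at offsets 7–9.
U+21B6 → 3-byte form E2 86 B6 at offsets 10–12.
U+22FC → 3-byte form E2 8B BC at offsets 13–15.
Offset 13 falls in char 5's range; it's byte 1 of E2 8B BC = 0xE2.

0xE2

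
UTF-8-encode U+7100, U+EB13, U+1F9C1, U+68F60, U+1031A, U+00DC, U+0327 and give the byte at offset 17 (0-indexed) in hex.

U+7100 → 3-byte form E7 84 80 at offsets 0–2.
U+EB13 → 3-byte form EE AC 93 at offsets 3–5.
U+1F9C1 → 4-byte form F0 9F A7 81 at offsets 6–9.
U+68F60 → 4-byte form F1 A8 BD A0 at offsets 10–13.
U+1031A → 4-byte form F0 90 8C 9A at offsets 14–17.
Offset 17 falls in char 5's range; it's byte 4 of F0 90 8C 9A = 0x9A.

0x9A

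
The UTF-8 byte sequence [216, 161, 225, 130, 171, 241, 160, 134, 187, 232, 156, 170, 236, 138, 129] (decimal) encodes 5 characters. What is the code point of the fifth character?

U+C281

Offset 0: leading byte 0xD8 = 11011000 → 2-byte char #1 = D8 A1.
Offset 2: leading byte 0xE1 = 11100001 → 3-byte char #2 = E1 82 AB.
Offset 5: leading byte 0xF1 = 11110001 → 4-byte char #3 = F1 A0 86 BB.
Offset 9: leading byte 0xE8 = 11101000 → 3-byte char #4 = E8 9C AA.
Offset 12: leading byte 0xEC = 11101100 → 3-byte char #5 = EC 8A 81.
Leading byte 0xEC = 11101100 matches 1110xxxx → 3-byte sequence.
Byte 1: 0xEC = 11101100, payload 1100 (4 bits).
Byte 2: 0x8A = 10001010 (10xxxxxx ✓), payload 001010.
Byte 3: 0x81 = 10000001 (10xxxxxx ✓), payload 000001.
Concatenate: 1100001010000001 = 0xC281 (16 bits → U+C281).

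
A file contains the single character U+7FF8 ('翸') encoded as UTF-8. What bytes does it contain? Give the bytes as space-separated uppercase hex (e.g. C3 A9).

E7 BF B8

U+7FF8 = 0x7FF8 = 32760 decimal. In range U+0800–U+FFFF → 3-byte form: 1110xxxx 10xxxxxx 10xxxxxx.
Binary (16 bits): 0111111111111000.
Split 4+6+6: 0111 | 111111 | 111000.
Byte 1: 11100111 = 0xE7.
Byte 2: 10111111 = 0xBF.
Byte 3: 10111000 = 0xB8.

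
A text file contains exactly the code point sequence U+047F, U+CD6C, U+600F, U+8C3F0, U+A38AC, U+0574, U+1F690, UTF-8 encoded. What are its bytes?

U+047F: 2-byte form → D1 BF.
U+CD6C: 3-byte form → EC B5 AC.
U+600F: 3-byte form → E6 80 8F.
U+8C3F0: 4-byte form → F2 8C 8F B0.
U+A38AC: 4-byte form → F2 A3 A2 AC.
U+0574: 2-byte form → D5 B4.
U+1F690: 4-byte form → F0 9F 9A 90.
Concatenated (22 bytes): D1 BF EC B5 AC E6 80 8F F2 8C 8F B0 F2 A3 A2 AC D5 B4 F0 9F 9A 90.

D1 BF EC B5 AC E6 80 8F F2 8C 8F B0 F2 A3 A2 AC D5 B4 F0 9F 9A 90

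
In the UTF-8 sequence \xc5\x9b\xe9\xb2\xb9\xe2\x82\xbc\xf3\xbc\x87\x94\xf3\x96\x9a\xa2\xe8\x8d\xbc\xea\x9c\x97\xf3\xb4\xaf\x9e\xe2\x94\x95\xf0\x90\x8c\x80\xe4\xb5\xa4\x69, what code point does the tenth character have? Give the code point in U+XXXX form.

Offset 0: leading byte 0xC5 = 11000101 → 2-byte char #1 = C5 9B.
Offset 2: leading byte 0xE9 = 11101001 → 3-byte char #2 = E9 B2 B9.
Offset 5: leading byte 0xE2 = 11100010 → 3-byte char #3 = E2 82 BC.
Offset 8: leading byte 0xF3 = 11110011 → 4-byte char #4 = F3 BC 87 94.
Offset 12: leading byte 0xF3 = 11110011 → 4-byte char #5 = F3 96 9A A2.
Offset 16: leading byte 0xE8 = 11101000 → 3-byte char #6 = E8 8D BC.
Offset 19: leading byte 0xEA = 11101010 → 3-byte char #7 = EA 9C 97.
Offset 22: leading byte 0xF3 = 11110011 → 4-byte char #8 = F3 B4 AF 9E.
Offset 26: leading byte 0xE2 = 11100010 → 3-byte char #9 = E2 94 95.
Offset 29: leading byte 0xF0 = 11110000 → 4-byte char #10 = F0 90 8C 80.
Leading byte 0xF0 = 11110000 matches 11110xxx → 4-byte sequence.
Byte 1: 0xF0 = 11110000, payload 000 (3 bits).
Byte 2: 0x90 = 10010000 (10xxxxxx ✓), payload 010000.
Byte 3: 0x8C = 10001100 (10xxxxxx ✓), payload 001100.
Byte 4: 0x80 = 10000000 (10xxxxxx ✓), payload 000000.
Concatenate: 000010000001100000000 = 0x10300 (21 bits → U+10300).

U+10300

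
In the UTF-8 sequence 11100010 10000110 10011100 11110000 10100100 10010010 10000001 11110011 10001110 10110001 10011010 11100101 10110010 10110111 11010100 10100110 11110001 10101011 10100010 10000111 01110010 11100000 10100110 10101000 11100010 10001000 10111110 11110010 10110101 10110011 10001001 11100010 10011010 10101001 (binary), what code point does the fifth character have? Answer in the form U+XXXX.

U+0526

Offset 0: leading byte 0xE2 = 11100010 → 3-byte char #1 = E2 86 9C.
Offset 3: leading byte 0xF0 = 11110000 → 4-byte char #2 = F0 A4 92 81.
Offset 7: leading byte 0xF3 = 11110011 → 4-byte char #3 = F3 8E B1 9A.
Offset 11: leading byte 0xE5 = 11100101 → 3-byte char #4 = E5 B2 B7.
Offset 14: leading byte 0xD4 = 11010100 → 2-byte char #5 = D4 A6.
Leading byte 0xD4 = 11010100 matches 110xxxxx → 2-byte sequence.
Byte 1: 0xD4 = 11010100, payload 10100 (5 bits).
Byte 2: 0xA6 = 10100110 (10xxxxxx ✓), payload 100110.
Concatenate: 10100100110 = 0x526 (11 bits → U+0526).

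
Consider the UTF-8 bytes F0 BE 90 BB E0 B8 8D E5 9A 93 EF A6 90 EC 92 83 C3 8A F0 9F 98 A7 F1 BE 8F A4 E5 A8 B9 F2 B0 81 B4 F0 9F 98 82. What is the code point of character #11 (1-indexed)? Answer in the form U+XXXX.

U+1F602

Offset 0: leading byte 0xF0 = 11110000 → 4-byte char #1 = F0 BE 90 BB.
Offset 4: leading byte 0xE0 = 11100000 → 3-byte char #2 = E0 B8 8D.
Offset 7: leading byte 0xE5 = 11100101 → 3-byte char #3 = E5 9A 93.
Offset 10: leading byte 0xEF = 11101111 → 3-byte char #4 = EF A6 90.
Offset 13: leading byte 0xEC = 11101100 → 3-byte char #5 = EC 92 83.
Offset 16: leading byte 0xC3 = 11000011 → 2-byte char #6 = C3 8A.
Offset 18: leading byte 0xF0 = 11110000 → 4-byte char #7 = F0 9F 98 A7.
Offset 22: leading byte 0xF1 = 11110001 → 4-byte char #8 = F1 BE 8F A4.
Offset 26: leading byte 0xE5 = 11100101 → 3-byte char #9 = E5 A8 B9.
Offset 29: leading byte 0xF2 = 11110010 → 4-byte char #10 = F2 B0 81 B4.
Offset 33: leading byte 0xF0 = 11110000 → 4-byte char #11 = F0 9F 98 82.
Leading byte 0xF0 = 11110000 matches 11110xxx → 4-byte sequence.
Byte 1: 0xF0 = 11110000, payload 000 (3 bits).
Byte 2: 0x9F = 10011111 (10xxxxxx ✓), payload 011111.
Byte 3: 0x98 = 10011000 (10xxxxxx ✓), payload 011000.
Byte 4: 0x82 = 10000010 (10xxxxxx ✓), payload 000010.
Concatenate: 000011111011000000010 = 0x1F602 (21 bits → U+1F602).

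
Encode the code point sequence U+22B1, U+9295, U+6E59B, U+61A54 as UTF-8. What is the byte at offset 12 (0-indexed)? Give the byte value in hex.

U+22B1 → 3-byte form E2 8A B1 at offsets 0–2.
U+9295 → 3-byte form E9 8A 95 at offsets 3–5.
U+6E59B → 4-byte form F1 AE 96 9B at offsets 6–9.
U+61A54 → 4-byte form F1 A1 A9 94 at offsets 10–13.
Offset 12 falls in char 4's range; it's byte 3 of F1 A1 A9 94 = 0xA9.

0xA9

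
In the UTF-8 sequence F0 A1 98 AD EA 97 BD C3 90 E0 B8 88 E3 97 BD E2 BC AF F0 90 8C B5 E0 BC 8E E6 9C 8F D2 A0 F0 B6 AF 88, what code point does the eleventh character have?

U+36BC8

Offset 0: leading byte 0xF0 = 11110000 → 4-byte char #1 = F0 A1 98 AD.
Offset 4: leading byte 0xEA = 11101010 → 3-byte char #2 = EA 97 BD.
Offset 7: leading byte 0xC3 = 11000011 → 2-byte char #3 = C3 90.
Offset 9: leading byte 0xE0 = 11100000 → 3-byte char #4 = E0 B8 88.
Offset 12: leading byte 0xE3 = 11100011 → 3-byte char #5 = E3 97 BD.
Offset 15: leading byte 0xE2 = 11100010 → 3-byte char #6 = E2 BC AF.
Offset 18: leading byte 0xF0 = 11110000 → 4-byte char #7 = F0 90 8C B5.
Offset 22: leading byte 0xE0 = 11100000 → 3-byte char #8 = E0 BC 8E.
Offset 25: leading byte 0xE6 = 11100110 → 3-byte char #9 = E6 9C 8F.
Offset 28: leading byte 0xD2 = 11010010 → 2-byte char #10 = D2 A0.
Offset 30: leading byte 0xF0 = 11110000 → 4-byte char #11 = F0 B6 AF 88.
Leading byte 0xF0 = 11110000 matches 11110xxx → 4-byte sequence.
Byte 1: 0xF0 = 11110000, payload 000 (3 bits).
Byte 2: 0xB6 = 10110110 (10xxxxxx ✓), payload 110110.
Byte 3: 0xAF = 10101111 (10xxxxxx ✓), payload 101111.
Byte 4: 0x88 = 10001000 (10xxxxxx ✓), payload 001000.
Concatenate: 000110110101111001000 = 0x36BC8 (21 bits → U+36BC8).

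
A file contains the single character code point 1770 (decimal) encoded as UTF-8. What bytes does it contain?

U+06EA = 0x6EA = 1770 decimal. In range U+0080–U+07FF → 2-byte form: 110xxxxx 10xxxxxx.
Binary (11 bits): 11011101010.
Split 5+6: 11011 | 101010.
Byte 1: 11011011 = 0xDB.
Byte 2: 10101010 = 0xAA.

DB AA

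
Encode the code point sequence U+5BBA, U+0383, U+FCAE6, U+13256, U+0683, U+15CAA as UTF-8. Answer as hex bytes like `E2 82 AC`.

E5 AE BA CE 83 F3 BC AB A6 F0 93 89 96 DA 83 F0 95 B2 AA

U+5BBA: 3-byte form → E5 AE BA.
U+0383: 2-byte form → CE 83.
U+FCAE6: 4-byte form → F3 BC AB A6.
U+13256: 4-byte form → F0 93 89 96.
U+0683: 2-byte form → DA 83.
U+15CAA: 4-byte form → F0 95 B2 AA.
Concatenated (19 bytes): E5 AE BA CE 83 F3 BC AB A6 F0 93 89 96 DA 83 F0 95 B2 AA.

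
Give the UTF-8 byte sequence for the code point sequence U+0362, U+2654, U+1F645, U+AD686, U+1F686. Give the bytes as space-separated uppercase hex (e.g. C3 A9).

CD A2 E2 99 94 F0 9F 99 85 F2 AD 9A 86 F0 9F 9A 86

U+0362: 2-byte form → CD A2.
U+2654: 3-byte form → E2 99 94.
U+1F645: 4-byte form → F0 9F 99 85.
U+AD686: 4-byte form → F2 AD 9A 86.
U+1F686: 4-byte form → F0 9F 9A 86.
Concatenated (17 bytes): CD A2 E2 99 94 F0 9F 99 85 F2 AD 9A 86 F0 9F 9A 86.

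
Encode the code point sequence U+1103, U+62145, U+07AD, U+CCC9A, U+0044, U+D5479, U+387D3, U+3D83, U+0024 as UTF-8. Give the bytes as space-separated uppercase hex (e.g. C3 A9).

E1 84 83 F1 A2 85 85 DE AD F3 8C B2 9A 44 F3 95 91 B9 F0 B8 9F 93 E3 B6 83 24

U+1103: 3-byte form → E1 84 83.
U+62145: 4-byte form → F1 A2 85 85.
U+07AD: 2-byte form → DE AD.
U+CCC9A: 4-byte form → F3 8C B2 9A.
U+0044: 1-byte form → 44.
U+D5479: 4-byte form → F3 95 91 B9.
U+387D3: 4-byte form → F0 B8 9F 93.
U+3D83: 3-byte form → E3 B6 83.
U+0024: 1-byte form → 24.
Concatenated (26 bytes): E1 84 83 F1 A2 85 85 DE AD F3 8C B2 9A 44 F3 95 91 B9 F0 B8 9F 93 E3 B6 83 24.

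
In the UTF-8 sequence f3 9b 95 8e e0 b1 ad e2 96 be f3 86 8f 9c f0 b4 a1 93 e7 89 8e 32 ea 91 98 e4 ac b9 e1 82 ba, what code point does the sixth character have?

Offset 0: leading byte 0xF3 = 11110011 → 4-byte char #1 = F3 9B 95 8E.
Offset 4: leading byte 0xE0 = 11100000 → 3-byte char #2 = E0 B1 AD.
Offset 7: leading byte 0xE2 = 11100010 → 3-byte char #3 = E2 96 BE.
Offset 10: leading byte 0xF3 = 11110011 → 4-byte char #4 = F3 86 8F 9C.
Offset 14: leading byte 0xF0 = 11110000 → 4-byte char #5 = F0 B4 A1 93.
Offset 18: leading byte 0xE7 = 11100111 → 3-byte char #6 = E7 89 8E.
Leading byte 0xE7 = 11100111 matches 1110xxxx → 3-byte sequence.
Byte 1: 0xE7 = 11100111, payload 0111 (4 bits).
Byte 2: 0x89 = 10001001 (10xxxxxx ✓), payload 001001.
Byte 3: 0x8E = 10001110 (10xxxxxx ✓), payload 001110.
Concatenate: 0111001001001110 = 0x724E (16 bits → U+724E).

U+724E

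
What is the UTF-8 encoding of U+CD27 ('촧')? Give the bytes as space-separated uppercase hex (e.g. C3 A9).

EC B4 A7

U+CD27 = 0xCD27 = 52519 decimal. In range U+0800–U+FFFF → 3-byte form: 1110xxxx 10xxxxxx 10xxxxxx.
Binary (16 bits): 1100110100100111.
Split 4+6+6: 1100 | 110100 | 100111.
Byte 1: 11101100 = 0xEC.
Byte 2: 10110100 = 0xB4.
Byte 3: 10100111 = 0xA7.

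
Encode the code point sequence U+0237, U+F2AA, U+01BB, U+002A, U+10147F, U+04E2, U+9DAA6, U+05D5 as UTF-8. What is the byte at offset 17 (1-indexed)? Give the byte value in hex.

1-indexed offset 17 is 0-indexed offset 16.
U+0237 → 2-byte form C8 B7 at offsets 0–1.
U+F2AA → 3-byte form EF 8A AA at offsets 2–4.
U+01BB → 2-byte form C6 BB at offsets 5–6.
U+002A → 1-byte form 2A at offsets 7–7.
U+10147F → 4-byte form F4 81 91 BF at offsets 8–11.
U+04E2 → 2-byte form D3 A2 at offsets 12–13.
U+9DAA6 → 4-byte form F2 9D AA A6 at offsets 14–17.
Offset 16 falls in char 7's range; it's byte 3 of F2 9D AA A6 = 0xAA.

0xAA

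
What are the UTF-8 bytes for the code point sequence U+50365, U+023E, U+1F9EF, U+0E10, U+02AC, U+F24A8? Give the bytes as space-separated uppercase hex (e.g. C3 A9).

U+50365: 4-byte form → F1 90 8D A5.
U+023E: 2-byte form → C8 BE.
U+1F9EF: 4-byte form → F0 9F A7 AF.
U+0E10: 3-byte form → E0 B8 90.
U+02AC: 2-byte form → CA AC.
U+F24A8: 4-byte form → F3 B2 92 A8.
Concatenated (19 bytes): F1 90 8D A5 C8 BE F0 9F A7 AF E0 B8 90 CA AC F3 B2 92 A8.

F1 90 8D A5 C8 BE F0 9F A7 AF E0 B8 90 CA AC F3 B2 92 A8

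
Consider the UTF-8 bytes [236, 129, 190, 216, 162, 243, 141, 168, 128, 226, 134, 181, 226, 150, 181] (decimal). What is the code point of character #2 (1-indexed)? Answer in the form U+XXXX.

U+0622

Offset 0: leading byte 0xEC = 11101100 → 3-byte char #1 = EC 81 BE.
Offset 3: leading byte 0xD8 = 11011000 → 2-byte char #2 = D8 A2.
Leading byte 0xD8 = 11011000 matches 110xxxxx → 2-byte sequence.
Byte 1: 0xD8 = 11011000, payload 11000 (5 bits).
Byte 2: 0xA2 = 10100010 (10xxxxxx ✓), payload 100010.
Concatenate: 11000100010 = 0x622 (11 bits → U+0622).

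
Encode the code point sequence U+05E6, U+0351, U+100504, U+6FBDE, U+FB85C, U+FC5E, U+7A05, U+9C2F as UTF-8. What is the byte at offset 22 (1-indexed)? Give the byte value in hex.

0x85

1-indexed offset 22 is 0-indexed offset 21.
U+05E6 → 2-byte form D7 A6 at offsets 0–1.
U+0351 → 2-byte form CD 91 at offsets 2–3.
U+100504 → 4-byte form F4 80 94 84 at offsets 4–7.
U+6FBDE → 4-byte form F1 AF AF 9E at offsets 8–11.
U+FB85C → 4-byte form F3 BB A1 9C at offsets 12–15.
U+FC5E → 3-byte form EF B1 9E at offsets 16–18.
U+7A05 → 3-byte form E7 A8 85 at offsets 19–21.
Offset 21 falls in char 7's range; it's byte 3 of E7 A8 85 = 0x85.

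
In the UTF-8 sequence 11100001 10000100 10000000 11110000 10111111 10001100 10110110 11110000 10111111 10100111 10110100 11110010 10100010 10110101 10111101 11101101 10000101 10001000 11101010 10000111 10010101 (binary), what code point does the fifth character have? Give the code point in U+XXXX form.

Offset 0: leading byte 0xE1 = 11100001 → 3-byte char #1 = E1 84 80.
Offset 3: leading byte 0xF0 = 11110000 → 4-byte char #2 = F0 BF 8C B6.
Offset 7: leading byte 0xF0 = 11110000 → 4-byte char #3 = F0 BF A7 B4.
Offset 11: leading byte 0xF2 = 11110010 → 4-byte char #4 = F2 A2 B5 BD.
Offset 15: leading byte 0xED = 11101101 → 3-byte char #5 = ED 85 88.
Leading byte 0xED = 11101101 matches 1110xxxx → 3-byte sequence.
Byte 1: 0xED = 11101101, payload 1101 (4 bits).
Byte 2: 0x85 = 10000101 (10xxxxxx ✓), payload 000101.
Byte 3: 0x88 = 10001000 (10xxxxxx ✓), payload 001000.
Concatenate: 1101000101001000 = 0xD148 (16 bits → U+D148).

U+D148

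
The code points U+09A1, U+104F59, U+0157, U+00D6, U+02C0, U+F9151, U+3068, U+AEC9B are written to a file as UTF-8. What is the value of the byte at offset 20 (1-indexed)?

0xA8

1-indexed offset 20 is 0-indexed offset 19.
U+09A1 → 3-byte form E0 A6 A1 at offsets 0–2.
U+104F59 → 4-byte form F4 84 BD 99 at offsets 3–6.
U+0157 → 2-byte form C5 97 at offsets 7–8.
U+00D6 → 2-byte form C3 96 at offsets 9–10.
U+02C0 → 2-byte form CB 80 at offsets 11–12.
U+F9151 → 4-byte form F3 B9 85 91 at offsets 13–16.
U+3068 → 3-byte form E3 81 A8 at offsets 17–19.
Offset 19 falls in char 7's range; it's byte 3 of E3 81 A8 = 0xA8.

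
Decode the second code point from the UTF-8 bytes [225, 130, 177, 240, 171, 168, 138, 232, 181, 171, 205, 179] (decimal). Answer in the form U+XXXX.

Offset 0: leading byte 0xE1 = 11100001 → 3-byte char #1 = E1 82 B1.
Offset 3: leading byte 0xF0 = 11110000 → 4-byte char #2 = F0 AB A8 8A.
Leading byte 0xF0 = 11110000 matches 11110xxx → 4-byte sequence.
Byte 1: 0xF0 = 11110000, payload 000 (3 bits).
Byte 2: 0xAB = 10101011 (10xxxxxx ✓), payload 101011.
Byte 3: 0xA8 = 10101000 (10xxxxxx ✓), payload 101000.
Byte 4: 0x8A = 10001010 (10xxxxxx ✓), payload 001010.
Concatenate: 000101011101000001010 = 0x2BA0A (21 bits → U+2BA0A).

U+2BA0A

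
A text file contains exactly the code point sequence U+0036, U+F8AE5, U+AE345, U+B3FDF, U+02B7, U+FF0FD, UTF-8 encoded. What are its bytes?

U+0036: 1-byte form → 36.
U+F8AE5: 4-byte form → F3 B8 AB A5.
U+AE345: 4-byte form → F2 AE 8D 85.
U+B3FDF: 4-byte form → F2 B3 BF 9F.
U+02B7: 2-byte form → CA B7.
U+FF0FD: 4-byte form → F3 BF 83 BD.
Concatenated (19 bytes): 36 F3 B8 AB A5 F2 AE 8D 85 F2 B3 BF 9F CA B7 F3 BF 83 BD.

36 F3 B8 AB A5 F2 AE 8D 85 F2 B3 BF 9F CA B7 F3 BF 83 BD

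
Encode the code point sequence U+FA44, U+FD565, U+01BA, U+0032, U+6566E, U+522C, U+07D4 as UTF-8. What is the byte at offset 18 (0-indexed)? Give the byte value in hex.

U+FA44 → 3-byte form EF A9 84 at offsets 0–2.
U+FD565 → 4-byte form F3 BD 95 A5 at offsets 3–6.
U+01BA → 2-byte form C6 BA at offsets 7–8.
U+0032 → 1-byte form 32 at offsets 9–9.
U+6566E → 4-byte form F1 A5 99 AE at offsets 10–13.
U+522C → 3-byte form E5 88 AC at offsets 14–16.
U+07D4 → 2-byte form DF 94 at offsets 17–18.
Offset 18 falls in char 7's range; it's byte 2 of DF 94 = 0x94.

0x94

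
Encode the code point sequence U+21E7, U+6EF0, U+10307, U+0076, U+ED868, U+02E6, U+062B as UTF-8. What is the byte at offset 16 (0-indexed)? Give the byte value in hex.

U+21E7 → 3-byte form E2 87 A7 at offsets 0–2.
U+6EF0 → 3-byte form E6 BB B0 at offsets 3–5.
U+10307 → 4-byte form F0 90 8C 87 at offsets 6–9.
U+0076 → 1-byte form 76 at offsets 10–10.
U+ED868 → 4-byte form F3 AD A1 A8 at offsets 11–14.
U+02E6 → 2-byte form CB A6 at offsets 15–16.
Offset 16 falls in char 6's range; it's byte 2 of CB A6 = 0xA6.

0xA6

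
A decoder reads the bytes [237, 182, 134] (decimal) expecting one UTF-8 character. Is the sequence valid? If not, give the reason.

invalid (encodes a surrogate (U+D800–U+DFFF))

Structurally a 3-byte sequence; payload = 0xDD86.
But 0xDD86 is in U+D800–U+DFFF, the surrogate range. Surrogates are not Unicode scalar values and are forbidden in UTF-8.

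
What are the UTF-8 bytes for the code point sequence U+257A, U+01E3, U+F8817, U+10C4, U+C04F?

E2 95 BA C7 A3 F3 B8 A0 97 E1 83 84 EC 81 8F

U+257A: 3-byte form → E2 95 BA.
U+01E3: 2-byte form → C7 A3.
U+F8817: 4-byte form → F3 B8 A0 97.
U+10C4: 3-byte form → E1 83 84.
U+C04F: 3-byte form → EC 81 8F.
Concatenated (15 bytes): E2 95 BA C7 A3 F3 B8 A0 97 E1 83 84 EC 81 8F.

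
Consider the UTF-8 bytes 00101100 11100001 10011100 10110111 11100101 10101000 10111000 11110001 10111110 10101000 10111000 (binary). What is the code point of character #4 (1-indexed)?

Offset 0: leading byte 0x2C = 00101100 → 1-byte char #1 = 2C.
Offset 1: leading byte 0xE1 = 11100001 → 3-byte char #2 = E1 9C B7.
Offset 4: leading byte 0xE5 = 11100101 → 3-byte char #3 = E5 A8 B8.
Offset 7: leading byte 0xF1 = 11110001 → 4-byte char #4 = F1 BE A8 B8.
Leading byte 0xF1 = 11110001 matches 11110xxx → 4-byte sequence.
Byte 1: 0xF1 = 11110001, payload 001 (3 bits).
Byte 2: 0xBE = 10111110 (10xxxxxx ✓), payload 111110.
Byte 3: 0xA8 = 10101000 (10xxxxxx ✓), payload 101000.
Byte 4: 0xB8 = 10111000 (10xxxxxx ✓), payload 111000.
Concatenate: 001111110101000111000 = 0x7EA38 (21 bits → U+7EA38).

U+7EA38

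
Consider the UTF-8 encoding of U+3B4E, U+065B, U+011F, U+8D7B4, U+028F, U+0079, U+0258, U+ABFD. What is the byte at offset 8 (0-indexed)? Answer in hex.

U+3B4E → 3-byte form E3 AD 8E at offsets 0–2.
U+065B → 2-byte form D9 9B at offsets 3–4.
U+011F → 2-byte form C4 9F at offsets 5–6.
U+8D7B4 → 4-byte form F2 8D 9E B4 at offsets 7–10.
Offset 8 falls in char 4's range; it's byte 2 of F2 8D 9E B4 = 0x8D.

0x8D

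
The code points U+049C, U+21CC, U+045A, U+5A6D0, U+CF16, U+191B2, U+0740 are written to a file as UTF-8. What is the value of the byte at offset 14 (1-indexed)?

0x96

1-indexed offset 14 is 0-indexed offset 13.
U+049C → 2-byte form D2 9C at offsets 0–1.
U+21CC → 3-byte form E2 87 8C at offsets 2–4.
U+045A → 2-byte form D1 9A at offsets 5–6.
U+5A6D0 → 4-byte form F1 9A 9B 90 at offsets 7–10.
U+CF16 → 3-byte form EC BC 96 at offsets 11–13.
Offset 13 falls in char 5's range; it's byte 3 of EC BC 96 = 0x96.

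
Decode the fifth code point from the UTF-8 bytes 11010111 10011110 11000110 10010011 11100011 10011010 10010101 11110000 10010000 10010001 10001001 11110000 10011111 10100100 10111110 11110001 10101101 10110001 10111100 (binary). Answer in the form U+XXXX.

Offset 0: leading byte 0xD7 = 11010111 → 2-byte char #1 = D7 9E.
Offset 2: leading byte 0xC6 = 11000110 → 2-byte char #2 = C6 93.
Offset 4: leading byte 0xE3 = 11100011 → 3-byte char #3 = E3 9A 95.
Offset 7: leading byte 0xF0 = 11110000 → 4-byte char #4 = F0 90 91 89.
Offset 11: leading byte 0xF0 = 11110000 → 4-byte char #5 = F0 9F A4 BE.
Leading byte 0xF0 = 11110000 matches 11110xxx → 4-byte sequence.
Byte 1: 0xF0 = 11110000, payload 000 (3 bits).
Byte 2: 0x9F = 10011111 (10xxxxxx ✓), payload 011111.
Byte 3: 0xA4 = 10100100 (10xxxxxx ✓), payload 100100.
Byte 4: 0xBE = 10111110 (10xxxxxx ✓), payload 111110.
Concatenate: 000011111100100111110 = 0x1F93E (21 bits → U+1F93E).

U+1F93E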